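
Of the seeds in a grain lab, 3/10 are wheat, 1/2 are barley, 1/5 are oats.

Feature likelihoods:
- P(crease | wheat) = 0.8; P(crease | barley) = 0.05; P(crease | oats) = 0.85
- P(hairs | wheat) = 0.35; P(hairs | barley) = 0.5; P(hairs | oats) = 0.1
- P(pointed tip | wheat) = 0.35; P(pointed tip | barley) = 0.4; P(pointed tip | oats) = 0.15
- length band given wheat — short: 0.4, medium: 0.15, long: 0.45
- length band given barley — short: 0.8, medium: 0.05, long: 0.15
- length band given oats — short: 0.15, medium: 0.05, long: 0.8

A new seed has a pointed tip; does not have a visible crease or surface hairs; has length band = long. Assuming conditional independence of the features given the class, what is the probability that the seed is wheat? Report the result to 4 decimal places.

wheat: 0.3 × (1−0.8) × (1−0.35) × 0.35 × 0.45 = 0.0061425
barley: 0.5 × (1−0.05) × (1−0.5) × 0.4 × 0.15 = 0.01425
oats: 0.2 × (1−0.85) × (1−0.1) × 0.15 × 0.8 = 0.00324
P(wheat | x) = 0.0061425 / 0.0236325 ≈ 0.2599

0.2599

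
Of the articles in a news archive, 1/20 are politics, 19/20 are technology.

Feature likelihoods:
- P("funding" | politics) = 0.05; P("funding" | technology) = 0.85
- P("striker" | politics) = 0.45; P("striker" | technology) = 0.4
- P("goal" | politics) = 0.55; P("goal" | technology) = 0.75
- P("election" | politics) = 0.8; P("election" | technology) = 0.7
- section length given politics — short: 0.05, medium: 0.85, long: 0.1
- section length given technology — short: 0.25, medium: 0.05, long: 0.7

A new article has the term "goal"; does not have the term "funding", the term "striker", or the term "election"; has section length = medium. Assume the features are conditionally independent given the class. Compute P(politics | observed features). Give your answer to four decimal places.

0.7175

politics: 0.05 × (1−0.05) × (1−0.45) × 0.55 × (1−0.8) × 0.85 = 0.0024426875
technology: 0.95 × (1−0.85) × (1−0.4) × 0.75 × (1−0.7) × 0.05 = 0.000961875
P(politics | x) = 0.0024426875 / 0.0034045625 ≈ 0.7175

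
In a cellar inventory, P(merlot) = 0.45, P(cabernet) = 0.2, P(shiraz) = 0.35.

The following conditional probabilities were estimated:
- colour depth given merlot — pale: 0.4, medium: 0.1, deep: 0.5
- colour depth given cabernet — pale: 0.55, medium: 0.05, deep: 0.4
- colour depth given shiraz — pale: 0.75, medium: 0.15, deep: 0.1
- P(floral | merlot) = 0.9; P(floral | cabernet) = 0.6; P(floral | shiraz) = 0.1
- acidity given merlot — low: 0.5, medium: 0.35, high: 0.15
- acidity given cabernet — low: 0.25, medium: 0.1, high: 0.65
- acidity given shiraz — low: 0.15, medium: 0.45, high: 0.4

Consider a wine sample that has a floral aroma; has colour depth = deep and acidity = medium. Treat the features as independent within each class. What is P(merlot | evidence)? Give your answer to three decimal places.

0.917

merlot: 0.45 × 0.5 × 0.9 × 0.35 = 0.070875
cabernet: 0.2 × 0.4 × 0.6 × 0.1 = 0.0048
shiraz: 0.35 × 0.1 × 0.1 × 0.45 = 0.001575
P(merlot | x) = 0.070875 / 0.07725 ≈ 0.917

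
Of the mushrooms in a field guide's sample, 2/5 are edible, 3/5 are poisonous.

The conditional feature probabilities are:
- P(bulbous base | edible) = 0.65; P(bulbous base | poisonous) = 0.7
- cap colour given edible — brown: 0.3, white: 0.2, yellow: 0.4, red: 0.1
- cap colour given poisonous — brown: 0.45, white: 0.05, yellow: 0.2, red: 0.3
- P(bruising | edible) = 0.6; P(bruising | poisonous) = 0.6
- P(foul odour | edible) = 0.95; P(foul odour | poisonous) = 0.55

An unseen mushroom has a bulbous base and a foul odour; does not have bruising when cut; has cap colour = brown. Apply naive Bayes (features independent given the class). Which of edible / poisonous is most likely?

edible: 0.4 × 0.65 × 0.3 × (1−0.6) × 0.95 = 0.02964
poisonous: 0.6 × 0.7 × 0.45 × (1−0.6) × 0.55 = 0.04158
Highest score → poisonous.

poisonous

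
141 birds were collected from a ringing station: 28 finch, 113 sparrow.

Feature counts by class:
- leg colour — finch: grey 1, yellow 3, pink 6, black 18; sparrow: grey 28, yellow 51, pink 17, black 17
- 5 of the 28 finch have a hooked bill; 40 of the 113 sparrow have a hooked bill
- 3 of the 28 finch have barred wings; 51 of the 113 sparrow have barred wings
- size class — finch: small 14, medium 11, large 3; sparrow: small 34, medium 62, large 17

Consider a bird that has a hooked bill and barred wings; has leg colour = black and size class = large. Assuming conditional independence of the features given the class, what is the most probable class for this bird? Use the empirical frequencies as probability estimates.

sparrow

finch: (28/141) × (18/28) × (5/28) × (3/28) × (3/28) ≈ 0.000261693
sparrow: (113/141) × (17/113) × (40/113) × (51/113) × (17/113) ≈ 0.00289783
Highest score → sparrow.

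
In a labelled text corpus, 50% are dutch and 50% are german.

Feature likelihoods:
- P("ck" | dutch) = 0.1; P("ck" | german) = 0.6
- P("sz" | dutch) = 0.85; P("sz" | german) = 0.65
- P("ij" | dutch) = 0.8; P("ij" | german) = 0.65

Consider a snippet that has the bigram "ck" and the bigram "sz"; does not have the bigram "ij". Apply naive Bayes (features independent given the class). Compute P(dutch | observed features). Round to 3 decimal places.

dutch: 0.5 × 0.1 × 0.85 × (1−0.8) = 0.0085
german: 0.5 × 0.6 × 0.65 × (1−0.65) = 0.06825
P(dutch | x) = 0.0085 / 0.07675 ≈ 0.111

0.111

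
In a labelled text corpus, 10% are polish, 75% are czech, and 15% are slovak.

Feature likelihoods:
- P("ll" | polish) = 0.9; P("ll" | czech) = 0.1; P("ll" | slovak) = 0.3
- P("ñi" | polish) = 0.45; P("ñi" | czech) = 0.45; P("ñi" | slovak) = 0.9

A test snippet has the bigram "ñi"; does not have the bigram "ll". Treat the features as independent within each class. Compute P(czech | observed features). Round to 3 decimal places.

polish: 0.1 × (1−0.9) × 0.45 = 0.0045
czech: 0.75 × (1−0.1) × 0.45 = 0.30375
slovak: 0.15 × (1−0.3) × 0.9 = 0.0945
P(czech | x) = 0.30375 / 0.40275 ≈ 0.754

0.754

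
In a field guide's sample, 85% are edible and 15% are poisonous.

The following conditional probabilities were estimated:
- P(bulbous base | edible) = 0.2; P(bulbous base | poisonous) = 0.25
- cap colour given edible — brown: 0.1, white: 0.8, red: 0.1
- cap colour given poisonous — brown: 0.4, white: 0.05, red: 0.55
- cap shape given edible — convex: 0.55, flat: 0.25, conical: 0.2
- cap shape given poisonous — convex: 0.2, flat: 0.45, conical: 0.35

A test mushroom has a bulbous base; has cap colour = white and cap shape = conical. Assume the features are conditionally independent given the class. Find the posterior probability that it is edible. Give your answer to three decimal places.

0.976

edible: 0.85 × 0.2 × 0.8 × 0.2 = 0.0272
poisonous: 0.15 × 0.25 × 0.05 × 0.35 = 0.00065625
P(edible | x) = 0.0272 / 0.02785625 ≈ 0.976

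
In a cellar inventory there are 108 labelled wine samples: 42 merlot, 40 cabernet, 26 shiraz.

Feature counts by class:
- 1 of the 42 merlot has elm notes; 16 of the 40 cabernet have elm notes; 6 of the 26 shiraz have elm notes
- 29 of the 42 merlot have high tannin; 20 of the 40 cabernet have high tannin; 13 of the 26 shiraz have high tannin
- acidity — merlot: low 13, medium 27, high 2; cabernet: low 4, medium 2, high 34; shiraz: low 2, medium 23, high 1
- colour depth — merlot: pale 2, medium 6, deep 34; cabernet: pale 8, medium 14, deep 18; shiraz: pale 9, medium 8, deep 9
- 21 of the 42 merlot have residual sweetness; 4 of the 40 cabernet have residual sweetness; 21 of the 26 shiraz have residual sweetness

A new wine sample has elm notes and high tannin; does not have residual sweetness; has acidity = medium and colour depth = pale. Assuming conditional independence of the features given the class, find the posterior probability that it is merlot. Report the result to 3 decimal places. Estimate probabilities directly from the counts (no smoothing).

0.041

merlot: (42/108) × (1/42) × (29/42) × (27/42) × (2/42) × (21/42) ≈ 0.0000978566
cabernet: (40/108) × (16/40) × (20/40) × (2/40) × (8/40) × (36/40) ≈ 0.000666667
shiraz: (26/108) × (6/26) × (13/26) × (23/26) × (9/26) × (5/26) ≈ 0.00163575
P(merlot | x) = 0.0000978566 / 0.0024002736 ≈ 0.041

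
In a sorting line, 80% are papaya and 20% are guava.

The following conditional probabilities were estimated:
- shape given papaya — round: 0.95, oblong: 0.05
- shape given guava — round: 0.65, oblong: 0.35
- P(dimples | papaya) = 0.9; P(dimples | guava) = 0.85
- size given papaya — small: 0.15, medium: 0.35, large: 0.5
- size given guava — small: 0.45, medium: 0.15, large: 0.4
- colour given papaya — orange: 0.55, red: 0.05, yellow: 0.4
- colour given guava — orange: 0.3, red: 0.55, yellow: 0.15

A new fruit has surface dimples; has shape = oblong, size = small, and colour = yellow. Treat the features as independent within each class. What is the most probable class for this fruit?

guava

papaya: 0.8 × 0.05 × 0.9 × 0.15 × 0.4 = 0.00216
guava: 0.2 × 0.35 × 0.85 × 0.45 × 0.15 = 0.00401625
Highest score → guava.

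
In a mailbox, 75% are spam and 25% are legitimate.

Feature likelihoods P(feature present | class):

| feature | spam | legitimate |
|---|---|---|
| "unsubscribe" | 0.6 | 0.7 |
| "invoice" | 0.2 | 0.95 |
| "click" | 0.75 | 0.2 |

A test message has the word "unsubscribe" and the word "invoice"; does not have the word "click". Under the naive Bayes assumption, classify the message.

legitimate

spam: 0.75 × 0.6 × 0.2 × (1−0.75) = 0.0225
legitimate: 0.25 × 0.7 × 0.95 × (1−0.2) = 0.133
Highest score → legitimate.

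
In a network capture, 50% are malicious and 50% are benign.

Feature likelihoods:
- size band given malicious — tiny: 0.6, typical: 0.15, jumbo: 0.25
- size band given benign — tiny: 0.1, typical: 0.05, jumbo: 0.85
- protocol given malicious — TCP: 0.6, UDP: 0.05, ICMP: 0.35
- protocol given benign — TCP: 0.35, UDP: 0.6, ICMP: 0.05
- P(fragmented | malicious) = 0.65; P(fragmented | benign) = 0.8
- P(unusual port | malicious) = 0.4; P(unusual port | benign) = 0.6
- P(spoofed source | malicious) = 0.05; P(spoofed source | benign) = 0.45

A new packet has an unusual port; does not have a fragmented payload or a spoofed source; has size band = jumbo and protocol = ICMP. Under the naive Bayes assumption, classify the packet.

malicious

malicious: 0.5 × 0.25 × 0.35 × (1−0.65) × 0.4 × (1−0.05) = 0.00581875
benign: 0.5 × 0.85 × 0.05 × (1−0.8) × 0.6 × (1−0.45) = 0.0014025
Highest score → malicious.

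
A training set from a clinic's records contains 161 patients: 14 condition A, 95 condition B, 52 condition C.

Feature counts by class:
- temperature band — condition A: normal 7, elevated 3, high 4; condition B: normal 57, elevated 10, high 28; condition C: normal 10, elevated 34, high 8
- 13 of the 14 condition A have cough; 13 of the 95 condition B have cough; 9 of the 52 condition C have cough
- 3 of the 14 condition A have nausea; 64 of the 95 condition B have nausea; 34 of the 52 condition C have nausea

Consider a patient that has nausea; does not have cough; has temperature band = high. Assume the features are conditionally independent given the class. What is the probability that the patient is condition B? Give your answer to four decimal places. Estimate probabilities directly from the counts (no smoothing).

0.7878

condition A: (14/161) × (4/14) × (1/14) × (3/14) ≈ 0.000380276
condition B: (95/161) × (28/95) × (82/95) × (64/95) ≈ 0.10113
condition C: (52/161) × (8/52) × (43/52) × (34/52) ≈ 0.0268661
P(condition B | x) = 0.10113 / 0.128376376 ≈ 0.7878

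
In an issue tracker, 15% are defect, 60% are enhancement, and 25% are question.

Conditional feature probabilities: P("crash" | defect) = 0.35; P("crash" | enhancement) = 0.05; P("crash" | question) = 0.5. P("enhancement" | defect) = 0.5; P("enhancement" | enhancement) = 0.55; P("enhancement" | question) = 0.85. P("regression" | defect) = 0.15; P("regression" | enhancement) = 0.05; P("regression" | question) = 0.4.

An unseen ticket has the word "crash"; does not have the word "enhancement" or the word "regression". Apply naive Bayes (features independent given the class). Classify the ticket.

defect

defect: 0.15 × 0.35 × (1−0.5) × (1−0.15) = 0.0223125
enhancement: 0.6 × 0.05 × (1−0.55) × (1−0.05) = 0.012825
question: 0.25 × 0.5 × (1−0.85) × (1−0.4) = 0.01125
Highest score → defect.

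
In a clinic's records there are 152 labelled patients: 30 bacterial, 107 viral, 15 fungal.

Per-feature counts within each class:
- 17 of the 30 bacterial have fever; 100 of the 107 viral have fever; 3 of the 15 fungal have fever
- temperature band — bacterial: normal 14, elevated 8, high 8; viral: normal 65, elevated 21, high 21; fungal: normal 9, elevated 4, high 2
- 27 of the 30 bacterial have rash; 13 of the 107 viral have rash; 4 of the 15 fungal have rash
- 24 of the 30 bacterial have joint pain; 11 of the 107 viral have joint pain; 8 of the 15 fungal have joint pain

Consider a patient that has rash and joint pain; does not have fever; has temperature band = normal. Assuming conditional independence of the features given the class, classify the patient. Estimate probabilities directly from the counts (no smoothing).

bacterial

bacterial: (30/152) × (13/30) × (14/30) × (27/30) × (24/30) ≈ 0.0287368
viral: (107/152) × (7/107) × (65/107) × (13/107) × (11/107) ≈ 0.000349424
fungal: (15/152) × (12/15) × (9/15) × (4/15) × (8/15) ≈ 0.00673684
Highest score → bacterial.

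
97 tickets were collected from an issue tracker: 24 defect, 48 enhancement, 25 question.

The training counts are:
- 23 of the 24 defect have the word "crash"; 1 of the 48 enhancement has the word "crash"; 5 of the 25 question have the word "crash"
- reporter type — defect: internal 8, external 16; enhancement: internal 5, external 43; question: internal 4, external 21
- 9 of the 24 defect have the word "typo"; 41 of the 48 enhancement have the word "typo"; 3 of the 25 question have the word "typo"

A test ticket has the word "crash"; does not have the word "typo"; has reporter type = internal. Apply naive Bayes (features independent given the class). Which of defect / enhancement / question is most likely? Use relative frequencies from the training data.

defect: (24/97) × (23/24) × (8/24) × (15/24) ≈ 0.0493986
enhancement: (48/97) × (1/48) × (5/48) × (7/48) ≈ 0.000156608
question: (25/97) × (5/25) × (4/25) × (22/25) ≈ 0.00725773
Highest score → defect.

defect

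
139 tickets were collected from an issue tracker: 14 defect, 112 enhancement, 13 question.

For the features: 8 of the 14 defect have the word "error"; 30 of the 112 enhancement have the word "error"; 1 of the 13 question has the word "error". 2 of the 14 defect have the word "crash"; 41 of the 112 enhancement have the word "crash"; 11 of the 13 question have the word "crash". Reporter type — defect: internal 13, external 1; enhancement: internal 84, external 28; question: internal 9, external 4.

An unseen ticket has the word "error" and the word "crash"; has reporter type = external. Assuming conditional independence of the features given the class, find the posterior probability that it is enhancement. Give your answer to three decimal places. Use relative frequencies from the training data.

0.889

defect: (14/139) × (8/14) × (2/14) × (1/14) ≈ 0.000587285
enhancement: (112/139) × (30/112) × (41/112) × (28/112) ≈ 0.0197521
question: (13/139) × (1/13) × (11/13) × (4/13) ≈ 0.00187306
P(enhancement | x) = 0.0197521 / 0.022212445 ≈ 0.889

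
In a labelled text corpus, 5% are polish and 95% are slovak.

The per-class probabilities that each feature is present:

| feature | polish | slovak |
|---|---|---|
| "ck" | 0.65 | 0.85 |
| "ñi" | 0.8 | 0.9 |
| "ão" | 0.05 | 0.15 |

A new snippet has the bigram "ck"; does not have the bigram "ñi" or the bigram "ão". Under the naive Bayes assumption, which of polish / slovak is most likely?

polish: 0.05 × 0.65 × (1−0.8) × (1−0.05) = 0.006175
slovak: 0.95 × 0.85 × (1−0.9) × (1−0.15) = 0.0686375
Highest score → slovak.

slovak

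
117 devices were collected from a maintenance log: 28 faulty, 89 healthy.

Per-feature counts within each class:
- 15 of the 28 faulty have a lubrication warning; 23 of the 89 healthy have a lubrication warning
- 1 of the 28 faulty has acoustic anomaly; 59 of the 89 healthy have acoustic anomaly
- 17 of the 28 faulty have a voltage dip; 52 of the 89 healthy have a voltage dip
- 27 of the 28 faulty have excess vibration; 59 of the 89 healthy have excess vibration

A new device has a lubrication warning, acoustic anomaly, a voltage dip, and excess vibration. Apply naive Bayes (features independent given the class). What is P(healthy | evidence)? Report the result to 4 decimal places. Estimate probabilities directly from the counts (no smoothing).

0.9496

faulty: (28/117) × (15/28) × (1/28) × (17/28) × (27/28) ≈ 0.00268067
healthy: (89/117) × (23/89) × (59/89) × (52/89) × (59/89) ≈ 0.0504753
P(healthy | x) = 0.0504753 / 0.05315597 ≈ 0.9496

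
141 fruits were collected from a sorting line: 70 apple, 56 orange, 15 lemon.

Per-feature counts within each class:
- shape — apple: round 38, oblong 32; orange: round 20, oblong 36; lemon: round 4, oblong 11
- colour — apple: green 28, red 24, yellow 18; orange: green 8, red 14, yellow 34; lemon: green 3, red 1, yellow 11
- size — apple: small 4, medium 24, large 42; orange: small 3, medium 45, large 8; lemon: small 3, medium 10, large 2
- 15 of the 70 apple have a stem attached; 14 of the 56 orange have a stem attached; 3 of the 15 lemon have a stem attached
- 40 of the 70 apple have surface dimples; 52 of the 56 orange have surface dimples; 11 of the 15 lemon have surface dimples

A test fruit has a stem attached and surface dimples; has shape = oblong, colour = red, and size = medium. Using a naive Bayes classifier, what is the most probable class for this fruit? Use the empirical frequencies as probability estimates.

apple: (70/141) × (32/70) × (24/70) × (24/70) × (15/70) × (40/70) ≈ 0.00326672
orange: (56/141) × (36/56) × (14/56) × (45/56) × (14/56) × (52/56) ≈ 0.011907
lemon: (15/141) × (11/15) × (1/15) × (10/15) × (3/15) × (11/15) ≈ 0.000508537
Highest score → orange.

orange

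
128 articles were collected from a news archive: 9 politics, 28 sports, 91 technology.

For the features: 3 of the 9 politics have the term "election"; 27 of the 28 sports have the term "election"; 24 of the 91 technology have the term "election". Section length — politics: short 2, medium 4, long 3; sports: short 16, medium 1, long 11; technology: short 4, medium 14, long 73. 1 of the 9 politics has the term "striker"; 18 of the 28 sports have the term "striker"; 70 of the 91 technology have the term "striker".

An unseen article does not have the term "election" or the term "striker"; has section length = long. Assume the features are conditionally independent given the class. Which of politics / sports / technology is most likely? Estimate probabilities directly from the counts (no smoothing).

technology

politics: (9/128) × (6/9) × (3/9) × (8/9) ≈ 0.0138889
sports: (28/128) × (1/28) × (11/28) × (10/28) ≈ 0.00109614
technology: (91/128) × (67/91) × (73/91) × (21/91) ≈ 0.0969001
Highest score → technology.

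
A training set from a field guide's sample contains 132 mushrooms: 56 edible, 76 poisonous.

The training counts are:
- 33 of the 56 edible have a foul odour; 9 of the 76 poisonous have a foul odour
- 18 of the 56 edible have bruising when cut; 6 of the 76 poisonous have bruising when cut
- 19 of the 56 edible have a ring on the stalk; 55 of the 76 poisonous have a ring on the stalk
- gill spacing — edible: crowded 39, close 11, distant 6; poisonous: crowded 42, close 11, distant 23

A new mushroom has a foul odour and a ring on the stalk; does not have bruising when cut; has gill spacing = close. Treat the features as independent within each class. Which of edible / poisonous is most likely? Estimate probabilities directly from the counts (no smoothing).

edible: (56/132) × (33/56) × (38/56) × (19/56) × (11/56) ≈ 0.0113059
poisonous: (76/132) × (9/76) × (70/76) × (55/76) × (11/76) ≈ 0.00657781
Highest score → edible.

edible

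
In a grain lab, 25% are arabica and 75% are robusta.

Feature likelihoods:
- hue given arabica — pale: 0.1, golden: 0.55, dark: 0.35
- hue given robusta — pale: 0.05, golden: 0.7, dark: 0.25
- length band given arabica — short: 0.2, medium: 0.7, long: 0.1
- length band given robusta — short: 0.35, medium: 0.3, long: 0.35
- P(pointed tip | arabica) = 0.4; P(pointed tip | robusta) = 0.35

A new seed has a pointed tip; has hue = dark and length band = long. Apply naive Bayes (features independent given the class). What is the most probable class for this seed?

arabica: 0.25 × 0.35 × 0.1 × 0.4 = 0.0035
robusta: 0.75 × 0.25 × 0.35 × 0.35 = 0.02296875
Highest score → robusta.

robusta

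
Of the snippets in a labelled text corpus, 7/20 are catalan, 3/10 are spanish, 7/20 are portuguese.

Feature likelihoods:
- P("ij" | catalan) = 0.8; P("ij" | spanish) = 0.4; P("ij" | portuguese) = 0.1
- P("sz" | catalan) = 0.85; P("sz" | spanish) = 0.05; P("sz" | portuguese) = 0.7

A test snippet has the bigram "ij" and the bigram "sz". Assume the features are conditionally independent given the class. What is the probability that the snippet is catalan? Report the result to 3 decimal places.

catalan: 0.35 × 0.8 × 0.85 = 0.238
spanish: 0.3 × 0.4 × 0.05 = 0.006
portuguese: 0.35 × 0.1 × 0.7 = 0.0245
P(catalan | x) = 0.238 / 0.2685 ≈ 0.886

0.886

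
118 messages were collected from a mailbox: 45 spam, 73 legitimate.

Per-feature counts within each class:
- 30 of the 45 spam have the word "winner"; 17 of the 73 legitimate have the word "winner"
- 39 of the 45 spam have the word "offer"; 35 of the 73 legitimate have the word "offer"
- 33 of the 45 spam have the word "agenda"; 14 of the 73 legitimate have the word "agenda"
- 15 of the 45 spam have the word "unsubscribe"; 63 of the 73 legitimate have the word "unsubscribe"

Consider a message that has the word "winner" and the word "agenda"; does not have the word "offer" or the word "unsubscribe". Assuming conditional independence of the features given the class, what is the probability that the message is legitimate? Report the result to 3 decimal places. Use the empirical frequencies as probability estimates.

0.106

spam: (45/118) × (30/45) × (6/45) × (33/45) × (30/45) ≈ 0.0165725
legitimate: (73/118) × (17/73) × (38/73) × (14/73) × (10/73) ≈ 0.0019702
P(legitimate | x) = 0.0019702 / 0.0185427 ≈ 0.106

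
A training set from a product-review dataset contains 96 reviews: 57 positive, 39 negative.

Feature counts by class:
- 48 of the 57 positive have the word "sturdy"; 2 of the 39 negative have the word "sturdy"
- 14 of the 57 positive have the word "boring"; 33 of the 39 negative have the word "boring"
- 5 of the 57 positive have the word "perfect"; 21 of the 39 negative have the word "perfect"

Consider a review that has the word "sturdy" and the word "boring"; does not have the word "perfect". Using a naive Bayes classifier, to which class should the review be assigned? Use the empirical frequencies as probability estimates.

positive: (57/96) × (48/57) × (14/57) × (52/57) ≈ 0.112034
negative: (39/96) × (2/39) × (33/39) × (18/39) ≈ 0.00813609
Highest score → positive.

positive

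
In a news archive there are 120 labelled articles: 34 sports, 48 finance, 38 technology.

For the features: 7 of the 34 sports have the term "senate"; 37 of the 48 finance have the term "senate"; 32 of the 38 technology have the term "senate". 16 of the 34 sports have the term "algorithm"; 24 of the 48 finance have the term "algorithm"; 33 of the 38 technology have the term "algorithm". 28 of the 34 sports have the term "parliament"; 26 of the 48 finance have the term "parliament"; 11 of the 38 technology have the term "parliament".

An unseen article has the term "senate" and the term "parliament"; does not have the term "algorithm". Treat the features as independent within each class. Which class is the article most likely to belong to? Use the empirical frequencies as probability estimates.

finance

sports: (34/120) × (7/34) × (18/34) × (28/34) ≈ 0.0254325
finance: (48/120) × (37/48) × (24/48) × (26/48) ≈ 0.0835069
technology: (38/120) × (32/38) × (5/38) × (11/38) ≈ 0.010157
Highest score → finance.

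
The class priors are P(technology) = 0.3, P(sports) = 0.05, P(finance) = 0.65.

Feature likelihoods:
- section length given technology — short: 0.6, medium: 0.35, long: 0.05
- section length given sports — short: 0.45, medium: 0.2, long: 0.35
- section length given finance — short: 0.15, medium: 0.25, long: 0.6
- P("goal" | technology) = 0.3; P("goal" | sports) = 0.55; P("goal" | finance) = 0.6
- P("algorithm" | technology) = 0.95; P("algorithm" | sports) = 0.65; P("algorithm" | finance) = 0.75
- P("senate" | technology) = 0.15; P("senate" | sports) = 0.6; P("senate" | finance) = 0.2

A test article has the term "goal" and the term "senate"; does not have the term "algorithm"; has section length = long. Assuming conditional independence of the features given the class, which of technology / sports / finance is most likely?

finance

technology: 0.3 × 0.05 × 0.3 × (1−0.95) × 0.15 = 0.00003375
sports: 0.05 × 0.35 × 0.55 × (1−0.65) × 0.6 = 0.00202125
finance: 0.65 × 0.6 × 0.6 × (1−0.75) × 0.2 = 0.0117
Highest score → finance.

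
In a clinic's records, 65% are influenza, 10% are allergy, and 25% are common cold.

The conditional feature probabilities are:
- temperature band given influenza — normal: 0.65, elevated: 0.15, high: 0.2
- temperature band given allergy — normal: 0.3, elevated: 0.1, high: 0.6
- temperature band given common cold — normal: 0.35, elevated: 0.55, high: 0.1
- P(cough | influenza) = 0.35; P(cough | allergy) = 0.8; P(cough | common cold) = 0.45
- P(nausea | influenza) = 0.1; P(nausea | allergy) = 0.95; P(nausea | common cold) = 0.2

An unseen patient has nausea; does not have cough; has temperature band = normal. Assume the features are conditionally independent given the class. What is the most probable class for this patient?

influenza: 0.65 × 0.65 × (1−0.35) × 0.1 = 0.0274625
allergy: 0.1 × 0.3 × (1−0.8) × 0.95 = 0.0057
common cold: 0.25 × 0.35 × (1−0.45) × 0.2 = 0.009625
Highest score → influenza.

influenza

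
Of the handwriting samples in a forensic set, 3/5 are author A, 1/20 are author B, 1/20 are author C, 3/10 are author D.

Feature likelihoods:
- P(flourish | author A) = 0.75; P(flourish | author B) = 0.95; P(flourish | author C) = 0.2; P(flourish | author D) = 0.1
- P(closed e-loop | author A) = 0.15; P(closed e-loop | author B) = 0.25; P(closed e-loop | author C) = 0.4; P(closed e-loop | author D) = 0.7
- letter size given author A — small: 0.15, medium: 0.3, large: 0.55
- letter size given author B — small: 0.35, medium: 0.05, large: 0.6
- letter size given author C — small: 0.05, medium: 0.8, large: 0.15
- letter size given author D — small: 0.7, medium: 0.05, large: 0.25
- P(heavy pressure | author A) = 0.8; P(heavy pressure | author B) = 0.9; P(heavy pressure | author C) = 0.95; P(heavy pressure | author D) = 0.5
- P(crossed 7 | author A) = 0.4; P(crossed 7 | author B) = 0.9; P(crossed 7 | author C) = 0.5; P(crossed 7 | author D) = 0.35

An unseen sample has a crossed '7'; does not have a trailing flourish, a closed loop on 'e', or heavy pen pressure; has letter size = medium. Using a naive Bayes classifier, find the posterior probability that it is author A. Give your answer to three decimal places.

0.719

author A: 0.6 × (1−0.75) × (1−0.15) × 0.3 × (1−0.8) × 0.4 = 0.00306
author B: 0.05 × (1−0.95) × (1−0.25) × 0.05 × (1−0.9) × 0.9 = 0.0000084375
author C: 0.05 × (1−0.2) × (1−0.4) × 0.8 × (1−0.95) × 0.5 = 0.00048
author D: 0.3 × (1−0.1) × (1−0.7) × 0.05 × (1−0.5) × 0.35 = 0.00070875
P(author A | x) = 0.00306 / 0.0042571875 ≈ 0.719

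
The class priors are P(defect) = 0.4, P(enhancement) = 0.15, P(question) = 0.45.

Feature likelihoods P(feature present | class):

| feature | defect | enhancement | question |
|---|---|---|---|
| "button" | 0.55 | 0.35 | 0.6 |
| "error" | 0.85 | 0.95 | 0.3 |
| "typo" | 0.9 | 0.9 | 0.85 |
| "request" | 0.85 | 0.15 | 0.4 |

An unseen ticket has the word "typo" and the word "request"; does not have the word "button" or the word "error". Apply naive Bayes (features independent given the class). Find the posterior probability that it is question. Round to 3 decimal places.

defect: 0.4 × (1−0.55) × (1−0.85) × 0.9 × 0.85 = 0.020655
enhancement: 0.15 × (1−0.35) × (1−0.95) × 0.9 × 0.15 = 0.000658125
question: 0.45 × (1−0.6) × (1−0.3) × 0.85 × 0.4 = 0.04284
P(question | x) = 0.04284 / 0.064153125 ≈ 0.668

0.668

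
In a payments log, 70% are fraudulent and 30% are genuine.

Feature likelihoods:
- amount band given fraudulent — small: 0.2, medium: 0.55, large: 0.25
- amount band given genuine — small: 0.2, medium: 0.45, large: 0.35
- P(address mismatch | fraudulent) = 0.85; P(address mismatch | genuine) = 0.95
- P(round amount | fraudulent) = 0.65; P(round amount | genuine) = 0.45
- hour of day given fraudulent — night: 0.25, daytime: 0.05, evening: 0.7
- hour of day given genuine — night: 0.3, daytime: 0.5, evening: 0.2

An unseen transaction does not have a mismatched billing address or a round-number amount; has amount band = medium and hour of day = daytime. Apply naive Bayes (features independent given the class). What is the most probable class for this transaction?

fraudulent: 0.7 × 0.55 × (1−0.85) × (1−0.65) × 0.05 = 0.001010625
genuine: 0.3 × 0.45 × (1−0.95) × (1−0.45) × 0.5 = 0.00185625
Highest score → genuine.

genuine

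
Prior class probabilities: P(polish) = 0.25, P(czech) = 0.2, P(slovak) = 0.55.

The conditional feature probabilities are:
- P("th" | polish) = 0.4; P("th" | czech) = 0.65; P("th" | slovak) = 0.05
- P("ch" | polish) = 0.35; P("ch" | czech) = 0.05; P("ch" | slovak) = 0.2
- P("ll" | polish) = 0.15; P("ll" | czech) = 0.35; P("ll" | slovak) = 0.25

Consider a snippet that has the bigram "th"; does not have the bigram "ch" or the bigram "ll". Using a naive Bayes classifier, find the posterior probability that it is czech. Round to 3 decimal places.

0.528

polish: 0.25 × 0.4 × (1−0.35) × (1−0.15) = 0.05525
czech: 0.2 × 0.65 × (1−0.05) × (1−0.35) = 0.080275
slovak: 0.55 × 0.05 × (1−0.2) × (1−0.25) = 0.0165
P(czech | x) = 0.080275 / 0.152025 ≈ 0.528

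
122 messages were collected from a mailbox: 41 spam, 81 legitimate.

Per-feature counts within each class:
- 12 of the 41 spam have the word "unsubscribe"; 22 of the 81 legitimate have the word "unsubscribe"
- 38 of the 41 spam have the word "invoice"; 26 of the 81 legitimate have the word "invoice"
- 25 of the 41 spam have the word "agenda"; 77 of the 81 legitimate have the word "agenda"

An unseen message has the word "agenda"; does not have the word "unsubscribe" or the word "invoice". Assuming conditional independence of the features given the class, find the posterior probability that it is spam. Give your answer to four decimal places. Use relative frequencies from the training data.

0.0329

spam: (41/122) × (29/41) × (3/41) × (25/41) ≈ 0.0106055
legitimate: (81/122) × (59/81) × (55/81) × (77/81) ≈ 0.312159
P(spam | x) = 0.0106055 / 0.3227645 ≈ 0.0329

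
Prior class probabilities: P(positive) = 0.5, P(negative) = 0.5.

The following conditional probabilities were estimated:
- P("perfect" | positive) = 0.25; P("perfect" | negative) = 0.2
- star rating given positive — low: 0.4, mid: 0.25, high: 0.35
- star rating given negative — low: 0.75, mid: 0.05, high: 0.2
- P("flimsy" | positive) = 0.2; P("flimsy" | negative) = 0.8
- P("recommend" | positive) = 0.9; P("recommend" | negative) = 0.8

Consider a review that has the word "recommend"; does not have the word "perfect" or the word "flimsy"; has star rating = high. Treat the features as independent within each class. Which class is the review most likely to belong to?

positive

positive: 0.5 × (1−0.25) × 0.35 × (1−0.2) × 0.9 = 0.0945
negative: 0.5 × (1−0.2) × 0.2 × (1−0.8) × 0.8 = 0.0128
Highest score → positive.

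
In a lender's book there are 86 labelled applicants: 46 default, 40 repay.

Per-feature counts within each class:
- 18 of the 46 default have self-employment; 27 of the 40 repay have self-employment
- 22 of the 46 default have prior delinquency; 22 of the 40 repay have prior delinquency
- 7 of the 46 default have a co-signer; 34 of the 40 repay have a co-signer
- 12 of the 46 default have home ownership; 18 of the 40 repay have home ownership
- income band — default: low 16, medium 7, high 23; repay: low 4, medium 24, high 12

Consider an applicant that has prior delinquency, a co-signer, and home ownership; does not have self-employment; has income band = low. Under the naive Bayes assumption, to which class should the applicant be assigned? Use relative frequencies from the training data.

repay

default: (46/86) × (28/46) × (22/46) × (7/46) × (12/46) × (16/46) ≈ 0.00215006
repay: (40/86) × (13/40) × (22/40) × (34/40) × (18/40) × (4/40) ≈ 0.00318009
Highest score → repay.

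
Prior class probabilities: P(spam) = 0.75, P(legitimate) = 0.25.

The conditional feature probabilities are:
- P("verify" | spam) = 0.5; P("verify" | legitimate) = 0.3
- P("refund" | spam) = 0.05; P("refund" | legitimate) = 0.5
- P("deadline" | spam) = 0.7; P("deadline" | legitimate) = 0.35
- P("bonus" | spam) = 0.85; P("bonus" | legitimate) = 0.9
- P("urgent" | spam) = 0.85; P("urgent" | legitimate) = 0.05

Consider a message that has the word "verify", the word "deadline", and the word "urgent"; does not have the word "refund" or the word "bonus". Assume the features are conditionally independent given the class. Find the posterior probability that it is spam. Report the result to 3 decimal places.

spam: 0.75 × 0.5 × (1−0.05) × 0.7 × (1−0.85) × 0.85 = 0.0317953125
legitimate: 0.25 × 0.3 × (1−0.5) × 0.35 × (1−0.9) × 0.05 = 0.000065625
P(spam | x) = 0.0317953125 / 0.0318609375 ≈ 0.998

0.998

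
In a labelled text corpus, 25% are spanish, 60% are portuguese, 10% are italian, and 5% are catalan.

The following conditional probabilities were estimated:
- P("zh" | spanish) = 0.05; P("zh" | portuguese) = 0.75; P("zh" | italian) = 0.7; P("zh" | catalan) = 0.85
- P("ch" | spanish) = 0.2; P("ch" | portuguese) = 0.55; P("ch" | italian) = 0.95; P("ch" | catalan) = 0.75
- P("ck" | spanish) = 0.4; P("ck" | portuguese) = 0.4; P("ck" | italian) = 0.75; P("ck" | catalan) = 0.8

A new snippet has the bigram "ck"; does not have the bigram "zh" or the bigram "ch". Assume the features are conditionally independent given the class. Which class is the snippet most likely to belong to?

spanish: 0.25 × (1−0.05) × (1−0.2) × 0.4 = 0.076
portuguese: 0.6 × (1−0.75) × (1−0.55) × 0.4 = 0.027
italian: 0.1 × (1−0.7) × (1−0.95) × 0.75 = 0.001125
catalan: 0.05 × (1−0.85) × (1−0.75) × 0.8 = 0.0015
Highest score → spanish.

spanish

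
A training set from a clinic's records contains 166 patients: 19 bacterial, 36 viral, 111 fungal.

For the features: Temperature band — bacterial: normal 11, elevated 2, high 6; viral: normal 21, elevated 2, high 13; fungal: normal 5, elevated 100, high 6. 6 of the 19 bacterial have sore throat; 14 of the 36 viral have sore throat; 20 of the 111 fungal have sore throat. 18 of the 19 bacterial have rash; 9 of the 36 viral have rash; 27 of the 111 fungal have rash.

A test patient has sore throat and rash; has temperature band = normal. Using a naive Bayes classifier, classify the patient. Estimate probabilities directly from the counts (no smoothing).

bacterial: (19/166) × (11/19) × (6/19) × (18/19) ≈ 0.0198245
viral: (36/166) × (21/36) × (14/36) × (9/36) ≈ 0.0122992
fungal: (111/166) × (5/111) × (20/111) × (27/111) ≈ 0.00132011
Highest score → bacterial.

bacterial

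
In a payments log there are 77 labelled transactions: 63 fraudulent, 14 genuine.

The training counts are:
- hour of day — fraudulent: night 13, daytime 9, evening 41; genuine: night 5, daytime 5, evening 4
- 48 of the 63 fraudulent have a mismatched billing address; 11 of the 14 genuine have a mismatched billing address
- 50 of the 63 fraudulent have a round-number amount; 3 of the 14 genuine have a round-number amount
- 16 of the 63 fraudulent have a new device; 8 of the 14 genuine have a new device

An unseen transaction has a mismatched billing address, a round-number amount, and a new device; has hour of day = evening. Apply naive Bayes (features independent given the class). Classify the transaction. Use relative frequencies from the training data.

fraudulent

fraudulent: (63/77) × (41/63) × (48/63) × (50/63) × (16/63) ≈ 0.0817716
genuine: (14/77) × (4/14) × (11/14) × (3/14) × (8/14) ≈ 0.00499792
Highest score → fraudulent.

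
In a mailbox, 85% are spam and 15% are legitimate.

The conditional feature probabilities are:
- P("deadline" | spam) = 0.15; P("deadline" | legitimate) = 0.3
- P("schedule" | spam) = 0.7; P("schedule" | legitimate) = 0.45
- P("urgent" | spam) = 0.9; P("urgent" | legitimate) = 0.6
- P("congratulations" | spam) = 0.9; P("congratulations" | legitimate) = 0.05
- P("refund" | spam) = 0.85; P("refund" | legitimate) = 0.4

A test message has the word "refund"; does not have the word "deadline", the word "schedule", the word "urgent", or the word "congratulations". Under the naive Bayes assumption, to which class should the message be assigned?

spam: 0.85 × (1−0.15) × (1−0.7) × (1−0.9) × (1−0.9) × 0.85 = 0.001842375
legitimate: 0.15 × (1−0.3) × (1−0.45) × (1−0.6) × (1−0.05) × 0.4 = 0.008778
Highest score → legitimate.

legitimate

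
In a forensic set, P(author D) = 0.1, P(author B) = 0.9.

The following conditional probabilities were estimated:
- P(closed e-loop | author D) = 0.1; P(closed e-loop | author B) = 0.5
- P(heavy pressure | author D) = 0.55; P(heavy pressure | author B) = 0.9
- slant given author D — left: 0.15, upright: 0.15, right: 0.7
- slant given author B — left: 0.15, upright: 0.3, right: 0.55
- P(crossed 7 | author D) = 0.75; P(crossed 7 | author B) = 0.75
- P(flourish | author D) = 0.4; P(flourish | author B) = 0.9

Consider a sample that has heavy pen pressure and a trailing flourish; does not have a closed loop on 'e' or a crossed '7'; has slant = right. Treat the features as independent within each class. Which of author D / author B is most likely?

author B

author D: 0.1 × (1−0.1) × 0.55 × 0.7 × (1−0.75) × 0.4 = 0.003465
author B: 0.9 × (1−0.5) × 0.9 × 0.55 × (1−0.75) × 0.9 = 0.05011875
Highest score → author B.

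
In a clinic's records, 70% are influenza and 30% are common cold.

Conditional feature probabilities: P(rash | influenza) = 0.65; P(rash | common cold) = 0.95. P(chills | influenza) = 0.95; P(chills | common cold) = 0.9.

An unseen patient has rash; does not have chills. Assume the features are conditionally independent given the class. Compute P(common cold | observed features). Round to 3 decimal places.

influenza: 0.7 × 0.65 × (1−0.95) = 0.02275
common cold: 0.3 × 0.95 × (1−0.9) = 0.0285
P(common cold | x) = 0.0285 / 0.05125 ≈ 0.556

0.556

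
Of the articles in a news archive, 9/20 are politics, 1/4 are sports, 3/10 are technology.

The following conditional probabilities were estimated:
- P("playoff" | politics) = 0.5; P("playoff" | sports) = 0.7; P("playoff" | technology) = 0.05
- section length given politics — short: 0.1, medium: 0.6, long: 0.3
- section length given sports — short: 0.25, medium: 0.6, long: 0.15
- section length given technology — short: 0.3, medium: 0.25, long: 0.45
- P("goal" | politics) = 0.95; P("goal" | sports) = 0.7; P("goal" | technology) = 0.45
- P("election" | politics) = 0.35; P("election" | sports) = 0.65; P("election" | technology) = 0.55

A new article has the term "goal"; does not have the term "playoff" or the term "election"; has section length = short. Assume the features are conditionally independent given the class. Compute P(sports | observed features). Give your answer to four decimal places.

politics: 0.45 × (1−0.5) × 0.1 × 0.95 × (1−0.35) = 0.01389375
sports: 0.25 × (1−0.7) × 0.25 × 0.7 × (1−0.65) = 0.00459375
technology: 0.3 × (1−0.05) × 0.3 × 0.45 × (1−0.55) = 0.01731375
P(sports | x) = 0.00459375 / 0.03580125 ≈ 0.1283

0.1283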